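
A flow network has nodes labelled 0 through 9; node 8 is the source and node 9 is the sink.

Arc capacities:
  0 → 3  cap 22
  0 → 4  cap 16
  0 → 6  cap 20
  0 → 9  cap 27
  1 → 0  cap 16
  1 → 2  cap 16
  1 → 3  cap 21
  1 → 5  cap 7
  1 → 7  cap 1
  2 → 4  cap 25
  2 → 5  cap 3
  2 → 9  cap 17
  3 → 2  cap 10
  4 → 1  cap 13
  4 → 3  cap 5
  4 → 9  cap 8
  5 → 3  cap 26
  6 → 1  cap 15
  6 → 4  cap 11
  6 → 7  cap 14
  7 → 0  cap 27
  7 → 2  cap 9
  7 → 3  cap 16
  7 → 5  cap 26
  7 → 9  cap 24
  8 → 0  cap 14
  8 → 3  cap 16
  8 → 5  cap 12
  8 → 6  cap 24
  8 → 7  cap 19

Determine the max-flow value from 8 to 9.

augment #1: 8→0→9 bottleneck 14, total now 14
augment #2: 8→7→9 bottleneck 19, total now 33
augment #3: 8→3→2→9 bottleneck 10, total now 43
augment #4: 8→6→4→9 bottleneck 8, total now 51
augment #5: 8→6→7→9 bottleneck 5, total now 56
augment #6: 8→6→1→0→9 bottleneck 11, total now 67

Maximum flow value: 67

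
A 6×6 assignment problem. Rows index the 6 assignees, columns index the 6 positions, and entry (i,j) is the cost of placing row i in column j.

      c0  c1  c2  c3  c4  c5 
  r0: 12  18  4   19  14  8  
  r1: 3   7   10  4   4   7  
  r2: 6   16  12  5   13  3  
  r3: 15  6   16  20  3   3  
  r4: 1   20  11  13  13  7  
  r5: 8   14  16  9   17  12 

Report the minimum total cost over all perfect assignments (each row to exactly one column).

Minimum assignment cost: 27

one of 2 optimal assignments: row0→col2 (cost 4), row1→col1 (cost 7), row2→col5 (cost 3), row3→col4 (cost 3), row4→col0 (cost 1), row5→col3 (cost 9)
total = 4 + 7 + 3 + 3 + 1 + 9 = 27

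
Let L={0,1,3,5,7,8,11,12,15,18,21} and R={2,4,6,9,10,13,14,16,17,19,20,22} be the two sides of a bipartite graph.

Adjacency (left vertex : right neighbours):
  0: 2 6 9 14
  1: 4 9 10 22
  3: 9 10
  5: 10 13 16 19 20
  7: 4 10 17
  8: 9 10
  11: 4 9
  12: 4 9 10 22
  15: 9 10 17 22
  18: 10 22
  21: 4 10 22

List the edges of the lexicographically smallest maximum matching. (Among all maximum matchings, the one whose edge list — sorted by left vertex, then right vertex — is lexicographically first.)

Lex-smallest maximum matching: {(0,2), (1,4), (3,9), (5,13), (7,10), (12,22), (15,17)}

|M| = 7 (so the lex-smallest maximum matching has 7 edges)
process left vertices in ascending order; for each, take the smallest-labelled available neighbour that still permits 7 edges overall, or leave it unmatched if none does
lex-smallest matching: {0-2, 1-4, 3-9, 5-13, 7-10, 12-22, 15-17}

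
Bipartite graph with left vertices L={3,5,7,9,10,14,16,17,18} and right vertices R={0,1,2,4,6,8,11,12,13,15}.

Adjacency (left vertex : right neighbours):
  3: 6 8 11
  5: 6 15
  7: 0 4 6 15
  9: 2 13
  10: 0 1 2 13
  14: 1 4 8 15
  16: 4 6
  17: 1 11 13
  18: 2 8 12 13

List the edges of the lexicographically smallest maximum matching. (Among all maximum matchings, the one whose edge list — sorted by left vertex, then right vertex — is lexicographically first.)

Lex-smallest maximum matching: {(3,6), (5,15), (7,0), (9,2), (10,1), (14,8), (16,4), (17,11), (18,12)}

|M| = 9 (so the lex-smallest maximum matching has 9 edges)
process left vertices in ascending order; for each, take the smallest-labelled available neighbour that still permits 9 edges overall, or leave it unmatched if none does
lex-smallest matching: {3-6, 5-15, 7-0, 9-2, 10-1, 14-8, 16-4, 17-11, 18-12}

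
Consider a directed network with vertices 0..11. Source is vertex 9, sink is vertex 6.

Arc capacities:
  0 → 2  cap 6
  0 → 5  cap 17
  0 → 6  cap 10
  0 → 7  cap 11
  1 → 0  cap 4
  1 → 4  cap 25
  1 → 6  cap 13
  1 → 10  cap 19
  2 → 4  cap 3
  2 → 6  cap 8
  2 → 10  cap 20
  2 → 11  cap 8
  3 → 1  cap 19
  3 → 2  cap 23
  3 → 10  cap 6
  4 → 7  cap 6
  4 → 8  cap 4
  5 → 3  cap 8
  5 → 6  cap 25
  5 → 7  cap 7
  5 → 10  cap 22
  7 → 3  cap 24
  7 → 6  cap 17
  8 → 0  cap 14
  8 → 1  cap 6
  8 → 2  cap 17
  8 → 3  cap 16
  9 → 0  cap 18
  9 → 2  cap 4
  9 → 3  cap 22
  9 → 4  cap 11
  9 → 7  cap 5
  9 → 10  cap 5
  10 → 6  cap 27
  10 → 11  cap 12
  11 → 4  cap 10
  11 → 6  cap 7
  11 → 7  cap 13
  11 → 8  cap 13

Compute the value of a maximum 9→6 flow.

augment #1: 9→0→6 bottleneck 10, total now 10
augment #2: 9→2→6 bottleneck 4, total now 14
augment #3: 9→7→6 bottleneck 5, total now 19
augment #4: 9→10→6 bottleneck 5, total now 24
augment #5: 9→0→2→6 bottleneck 4, total now 28
augment #6: 9→0→5→6 bottleneck 4, total now 32
augment #7: 9→3→1→6 bottleneck 13, total now 45
augment #8: 9→3→10→6 bottleneck 6, total now 51
augment #9: 9→4→7→6 bottleneck 6, total now 57
augment #10: 9→3→1→10→6 bottleneck 3, total now 60
augment #11: 9→4→8→0→5→6 bottleneck 4, total now 64

Maximum flow value: 64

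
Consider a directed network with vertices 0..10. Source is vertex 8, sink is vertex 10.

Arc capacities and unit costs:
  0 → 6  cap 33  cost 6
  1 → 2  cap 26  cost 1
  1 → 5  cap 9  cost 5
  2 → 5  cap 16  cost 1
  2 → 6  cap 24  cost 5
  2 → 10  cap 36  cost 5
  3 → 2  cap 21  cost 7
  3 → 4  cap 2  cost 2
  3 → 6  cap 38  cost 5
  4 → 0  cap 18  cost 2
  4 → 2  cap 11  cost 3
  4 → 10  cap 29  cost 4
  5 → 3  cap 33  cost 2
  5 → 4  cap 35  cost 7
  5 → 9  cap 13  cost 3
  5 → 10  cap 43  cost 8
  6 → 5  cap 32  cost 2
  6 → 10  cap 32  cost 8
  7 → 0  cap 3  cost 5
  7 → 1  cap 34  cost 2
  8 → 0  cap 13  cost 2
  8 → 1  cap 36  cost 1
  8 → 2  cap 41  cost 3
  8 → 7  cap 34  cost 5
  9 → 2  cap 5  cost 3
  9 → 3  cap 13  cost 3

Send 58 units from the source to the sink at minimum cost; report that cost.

Minimum cost for 58 units: 538

shortest-cost path #1: 8→1→2→10 push 26 @ unit cost 7 (adds 182)
shortest-cost path #2: 8→2→10 push 10 @ unit cost 8 (adds 80)
shortest-cost path #3: 8→2→5→10 push 16 @ unit cost 12 (adds 192)
shortest-cost path #4: 8→1→5→10 push 6 @ unit cost 14 (adds 84)
total cost = 538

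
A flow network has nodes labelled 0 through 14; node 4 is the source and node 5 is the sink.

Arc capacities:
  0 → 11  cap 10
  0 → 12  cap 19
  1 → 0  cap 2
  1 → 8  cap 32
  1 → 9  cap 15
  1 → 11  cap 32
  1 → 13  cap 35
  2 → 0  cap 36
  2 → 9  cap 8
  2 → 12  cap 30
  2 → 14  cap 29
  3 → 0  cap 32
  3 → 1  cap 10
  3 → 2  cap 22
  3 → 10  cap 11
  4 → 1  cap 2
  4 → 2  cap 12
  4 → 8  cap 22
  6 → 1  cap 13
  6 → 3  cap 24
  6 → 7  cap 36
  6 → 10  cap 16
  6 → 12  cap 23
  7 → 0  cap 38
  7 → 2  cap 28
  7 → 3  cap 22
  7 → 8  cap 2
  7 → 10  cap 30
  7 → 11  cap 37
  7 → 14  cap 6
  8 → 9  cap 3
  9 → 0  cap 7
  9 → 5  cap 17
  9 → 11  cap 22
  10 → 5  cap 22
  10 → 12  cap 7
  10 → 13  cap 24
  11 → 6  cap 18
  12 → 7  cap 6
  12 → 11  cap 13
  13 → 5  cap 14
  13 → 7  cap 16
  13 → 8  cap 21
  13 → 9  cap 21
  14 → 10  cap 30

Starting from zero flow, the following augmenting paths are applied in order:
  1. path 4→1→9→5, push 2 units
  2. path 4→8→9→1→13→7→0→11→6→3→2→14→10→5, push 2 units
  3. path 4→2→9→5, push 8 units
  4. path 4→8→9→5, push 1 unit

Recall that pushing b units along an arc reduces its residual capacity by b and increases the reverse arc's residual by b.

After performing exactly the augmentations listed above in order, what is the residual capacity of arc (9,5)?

after path 1 (4→1→9→5, push 2): res(9,5)=15
after path 2 (4→8→9→1→13→7→0→11→6→3→2→14→10→5, push 2): res(9,5)=15
after path 3 (4→2→9→5, push 8): res(9,5)=7
after path 4 (4→8→9→5, push 1): res(9,5)=6

Residual capacity of (9,5): 6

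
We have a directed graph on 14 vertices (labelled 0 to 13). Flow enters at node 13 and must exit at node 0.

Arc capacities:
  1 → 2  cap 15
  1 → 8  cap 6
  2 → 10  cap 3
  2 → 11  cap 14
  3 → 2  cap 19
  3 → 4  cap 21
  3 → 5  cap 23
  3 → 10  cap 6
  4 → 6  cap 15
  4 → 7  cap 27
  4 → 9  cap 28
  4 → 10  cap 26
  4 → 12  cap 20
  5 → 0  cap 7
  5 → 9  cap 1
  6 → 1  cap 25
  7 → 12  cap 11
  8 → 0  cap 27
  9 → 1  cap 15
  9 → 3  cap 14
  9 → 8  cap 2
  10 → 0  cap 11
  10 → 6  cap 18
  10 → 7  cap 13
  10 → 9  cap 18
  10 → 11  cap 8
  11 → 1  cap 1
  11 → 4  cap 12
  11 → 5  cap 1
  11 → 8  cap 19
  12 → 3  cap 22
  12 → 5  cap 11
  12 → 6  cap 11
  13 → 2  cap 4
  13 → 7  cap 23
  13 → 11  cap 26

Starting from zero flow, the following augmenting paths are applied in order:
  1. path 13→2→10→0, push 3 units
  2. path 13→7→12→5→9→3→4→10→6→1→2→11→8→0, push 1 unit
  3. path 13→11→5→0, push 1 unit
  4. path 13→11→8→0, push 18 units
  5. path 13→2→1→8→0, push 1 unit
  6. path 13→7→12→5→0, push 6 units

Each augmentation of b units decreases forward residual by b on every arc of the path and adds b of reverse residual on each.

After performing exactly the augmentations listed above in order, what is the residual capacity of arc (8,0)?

Residual capacity of (8,0): 7

after path 1 (13→2→10→0, push 3): res(8,0)=27
after path 2 (13→7→12→5→9→3→4→10→6→1→2→11→8→0, push 1): res(8,0)=26
after path 3 (13→11→5→0, push 1): res(8,0)=26
after path 4 (13→11→8→0, push 18): res(8,0)=8
after path 5 (13→2→1→8→0, push 1): res(8,0)=7
after path 6 (13→7→12→5→0, push 6): res(8,0)=7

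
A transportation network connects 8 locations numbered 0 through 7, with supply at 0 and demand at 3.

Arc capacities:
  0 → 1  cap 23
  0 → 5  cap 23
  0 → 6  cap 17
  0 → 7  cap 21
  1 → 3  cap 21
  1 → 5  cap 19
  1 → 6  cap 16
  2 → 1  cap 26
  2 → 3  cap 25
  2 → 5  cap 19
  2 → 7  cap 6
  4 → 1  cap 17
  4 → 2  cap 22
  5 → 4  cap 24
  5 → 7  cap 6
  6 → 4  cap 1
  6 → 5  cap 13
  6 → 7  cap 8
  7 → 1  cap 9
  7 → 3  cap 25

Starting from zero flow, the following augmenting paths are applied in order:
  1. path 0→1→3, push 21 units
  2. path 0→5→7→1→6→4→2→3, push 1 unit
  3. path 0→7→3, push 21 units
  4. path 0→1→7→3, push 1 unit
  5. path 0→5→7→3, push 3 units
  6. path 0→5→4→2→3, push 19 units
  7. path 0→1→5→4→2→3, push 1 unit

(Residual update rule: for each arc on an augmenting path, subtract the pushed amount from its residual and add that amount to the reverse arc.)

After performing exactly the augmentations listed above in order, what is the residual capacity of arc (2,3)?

after path 1 (0→1→3, push 21): res(2,3)=25
after path 2 (0→5→7→1→6→4→2→3, push 1): res(2,3)=24
after path 3 (0→7→3, push 21): res(2,3)=24
after path 4 (0→1→7→3, push 1): res(2,3)=24
after path 5 (0→5→7→3, push 3): res(2,3)=24
after path 6 (0→5→4→2→3, push 19): res(2,3)=5
after path 7 (0→1→5→4→2→3, push 1): res(2,3)=4

Residual capacity of (2,3): 4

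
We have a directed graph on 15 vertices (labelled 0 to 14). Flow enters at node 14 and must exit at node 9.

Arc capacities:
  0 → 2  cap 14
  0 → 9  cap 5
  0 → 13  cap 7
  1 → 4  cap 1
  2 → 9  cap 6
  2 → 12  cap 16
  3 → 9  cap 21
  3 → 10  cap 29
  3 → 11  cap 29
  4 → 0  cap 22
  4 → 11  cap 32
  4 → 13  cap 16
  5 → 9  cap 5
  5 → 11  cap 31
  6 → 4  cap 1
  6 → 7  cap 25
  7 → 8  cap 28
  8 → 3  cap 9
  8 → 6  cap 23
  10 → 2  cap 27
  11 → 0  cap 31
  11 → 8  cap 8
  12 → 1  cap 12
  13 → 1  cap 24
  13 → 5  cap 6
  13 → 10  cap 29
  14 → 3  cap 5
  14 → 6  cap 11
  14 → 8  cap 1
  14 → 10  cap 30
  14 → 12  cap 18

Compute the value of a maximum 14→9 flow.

Maximum flow value: 22

augment #1: 14→3→9 bottleneck 5, total now 5
augment #2: 14→8→3→9 bottleneck 1, total now 6
augment #3: 14→10→2→9 bottleneck 6, total now 12
augment #4: 14→6→4→0→9 bottleneck 1, total now 13
augment #5: 14→6→7→8→3→9 bottleneck 8, total now 21
augment #6: 14→12→1→4→0→9 bottleneck 1, total now 22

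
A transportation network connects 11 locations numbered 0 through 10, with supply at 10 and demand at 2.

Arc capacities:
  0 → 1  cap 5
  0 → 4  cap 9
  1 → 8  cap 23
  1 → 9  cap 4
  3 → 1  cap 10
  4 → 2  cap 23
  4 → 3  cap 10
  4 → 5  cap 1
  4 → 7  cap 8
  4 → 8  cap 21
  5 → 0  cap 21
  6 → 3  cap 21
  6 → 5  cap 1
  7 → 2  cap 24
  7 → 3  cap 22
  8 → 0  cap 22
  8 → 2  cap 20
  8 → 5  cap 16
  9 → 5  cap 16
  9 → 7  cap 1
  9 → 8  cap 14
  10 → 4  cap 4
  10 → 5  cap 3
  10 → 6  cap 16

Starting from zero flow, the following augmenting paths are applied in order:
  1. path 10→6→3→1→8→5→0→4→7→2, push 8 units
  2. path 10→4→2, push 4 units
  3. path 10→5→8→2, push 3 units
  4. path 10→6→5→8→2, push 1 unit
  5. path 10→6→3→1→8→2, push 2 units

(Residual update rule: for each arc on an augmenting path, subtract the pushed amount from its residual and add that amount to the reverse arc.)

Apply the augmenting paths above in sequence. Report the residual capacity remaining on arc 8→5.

Residual capacity of (8,5): 12

after path 1 (10→6→3→1→8→5→0→4→7→2, push 8): res(8,5)=8
after path 2 (10→4→2, push 4): res(8,5)=8
after path 3 (10→5→8→2, push 3): res(8,5)=11
after path 4 (10→6→5→8→2, push 1): res(8,5)=12
after path 5 (10→6→3→1→8→2, push 2): res(8,5)=12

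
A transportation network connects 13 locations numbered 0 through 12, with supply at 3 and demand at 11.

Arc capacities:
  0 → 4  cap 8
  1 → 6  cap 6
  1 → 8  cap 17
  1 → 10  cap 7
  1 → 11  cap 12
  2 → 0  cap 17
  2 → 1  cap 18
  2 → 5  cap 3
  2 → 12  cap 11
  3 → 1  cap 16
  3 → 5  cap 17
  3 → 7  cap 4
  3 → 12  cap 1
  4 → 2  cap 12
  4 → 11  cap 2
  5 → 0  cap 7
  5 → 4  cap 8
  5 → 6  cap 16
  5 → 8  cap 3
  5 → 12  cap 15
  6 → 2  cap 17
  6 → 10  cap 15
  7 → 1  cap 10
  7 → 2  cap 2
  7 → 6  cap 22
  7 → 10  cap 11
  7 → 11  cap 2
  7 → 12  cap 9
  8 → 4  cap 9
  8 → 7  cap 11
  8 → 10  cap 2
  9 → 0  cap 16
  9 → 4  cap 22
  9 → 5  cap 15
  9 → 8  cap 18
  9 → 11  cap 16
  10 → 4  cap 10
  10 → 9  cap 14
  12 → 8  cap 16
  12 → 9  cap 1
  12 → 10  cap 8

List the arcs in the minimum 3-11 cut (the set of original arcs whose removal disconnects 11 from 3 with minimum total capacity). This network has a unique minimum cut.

Min-cut arcs: {(1,11), (4,11), (7,11), (10,9), (12,9)} (total capacity 31)

augment #1: 3→1→11 push 12
augment #2: 3→7→11 push 2
augment #3: 3→5→4→11 push 2
augment #4: 3→12→9→11 push 1
augment #5: 3→1→10→9→11 push 4
augment #6: 3→7→10→9→11 push 2
augment #7: 3→5→6→10→9→11 push 8
max flow = 31; residual-reachable set from 3 gives S-side
cut edges (S→T): {(1,11), (4,11), (7,11), (10,9), (12,9)} total cap 31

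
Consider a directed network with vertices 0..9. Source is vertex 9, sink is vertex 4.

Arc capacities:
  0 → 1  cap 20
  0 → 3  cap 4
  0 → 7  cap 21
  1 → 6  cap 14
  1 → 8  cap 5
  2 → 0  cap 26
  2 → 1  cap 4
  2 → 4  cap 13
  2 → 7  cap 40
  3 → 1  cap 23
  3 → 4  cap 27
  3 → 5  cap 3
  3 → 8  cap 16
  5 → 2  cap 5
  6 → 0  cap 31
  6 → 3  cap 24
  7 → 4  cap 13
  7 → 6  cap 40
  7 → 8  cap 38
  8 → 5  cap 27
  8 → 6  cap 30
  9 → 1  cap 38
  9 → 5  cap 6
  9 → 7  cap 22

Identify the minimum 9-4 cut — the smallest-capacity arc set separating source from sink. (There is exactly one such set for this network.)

augment #1: 9→7→4 push 13
augment #2: 9→5→2→4 push 5
augment #3: 9→1→6→3→4 push 14
augment #4: 9→7→6→3→4 push 9
augment #5: 9→1→8→6→3→4 push 1
augment #6: 9→1→8→6→0→3→4 push 3
max flow = 45; residual-reachable set from 9 gives S-side
cut edges (S→T): {(3,4), (5,2), (7,4)} total cap 45

Min-cut arcs: {(3,4), (5,2), (7,4)} (total capacity 45)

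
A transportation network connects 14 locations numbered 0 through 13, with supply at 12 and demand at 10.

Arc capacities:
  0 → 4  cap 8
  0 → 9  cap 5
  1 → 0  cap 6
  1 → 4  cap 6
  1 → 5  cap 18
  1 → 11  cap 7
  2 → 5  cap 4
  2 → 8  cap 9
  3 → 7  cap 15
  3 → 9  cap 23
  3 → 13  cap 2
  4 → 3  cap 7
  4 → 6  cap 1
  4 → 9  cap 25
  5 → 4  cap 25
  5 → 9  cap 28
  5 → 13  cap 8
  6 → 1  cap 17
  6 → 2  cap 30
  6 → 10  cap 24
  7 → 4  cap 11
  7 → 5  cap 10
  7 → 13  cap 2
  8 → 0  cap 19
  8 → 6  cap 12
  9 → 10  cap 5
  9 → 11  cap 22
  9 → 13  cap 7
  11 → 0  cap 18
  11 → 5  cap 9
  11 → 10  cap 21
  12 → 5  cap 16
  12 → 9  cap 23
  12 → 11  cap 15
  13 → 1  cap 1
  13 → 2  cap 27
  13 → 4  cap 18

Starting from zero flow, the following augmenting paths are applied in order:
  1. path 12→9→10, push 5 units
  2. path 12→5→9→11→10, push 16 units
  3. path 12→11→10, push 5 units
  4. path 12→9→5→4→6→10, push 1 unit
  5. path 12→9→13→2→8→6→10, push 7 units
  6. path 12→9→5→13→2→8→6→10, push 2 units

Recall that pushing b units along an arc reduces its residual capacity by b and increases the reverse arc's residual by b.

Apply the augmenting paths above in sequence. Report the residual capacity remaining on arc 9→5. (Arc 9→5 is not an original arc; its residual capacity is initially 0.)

Residual capacity of (9,5): 13

after path 1 (12→9→10, push 5): res(9,5)=0
after path 2 (12→5→9→11→10, push 16): res(9,5)=16
after path 3 (12→11→10, push 5): res(9,5)=16
after path 4 (12→9→5→4→6→10, push 1): res(9,5)=15
after path 5 (12→9→13→2→8→6→10, push 7): res(9,5)=15
after path 6 (12→9→5→13→2→8→6→10, push 2): res(9,5)=13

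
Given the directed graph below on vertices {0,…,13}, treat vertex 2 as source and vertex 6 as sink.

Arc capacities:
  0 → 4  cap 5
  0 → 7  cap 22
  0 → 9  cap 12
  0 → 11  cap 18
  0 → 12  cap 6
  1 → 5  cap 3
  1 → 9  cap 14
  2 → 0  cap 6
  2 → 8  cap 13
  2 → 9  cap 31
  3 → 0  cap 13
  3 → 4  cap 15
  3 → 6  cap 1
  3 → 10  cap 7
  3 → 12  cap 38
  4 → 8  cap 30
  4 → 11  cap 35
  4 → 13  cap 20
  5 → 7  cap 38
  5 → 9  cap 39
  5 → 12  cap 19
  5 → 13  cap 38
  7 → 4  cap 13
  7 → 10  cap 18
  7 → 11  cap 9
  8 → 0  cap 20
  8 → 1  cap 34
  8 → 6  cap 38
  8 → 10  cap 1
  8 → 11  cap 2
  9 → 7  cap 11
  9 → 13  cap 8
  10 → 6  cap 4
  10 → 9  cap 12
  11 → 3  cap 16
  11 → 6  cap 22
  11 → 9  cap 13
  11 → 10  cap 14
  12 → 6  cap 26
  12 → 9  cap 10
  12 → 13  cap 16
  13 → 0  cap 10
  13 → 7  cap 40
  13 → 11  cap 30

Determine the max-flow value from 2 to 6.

Maximum flow value: 38

augment #1: 2→8→6 bottleneck 13, total now 13
augment #2: 2→0→11→6 bottleneck 6, total now 19
augment #3: 2→9→7→10→6 bottleneck 4, total now 23
augment #4: 2→9→7→11→6 bottleneck 7, total now 30
augment #5: 2→9→13→11→6 bottleneck 8, total now 38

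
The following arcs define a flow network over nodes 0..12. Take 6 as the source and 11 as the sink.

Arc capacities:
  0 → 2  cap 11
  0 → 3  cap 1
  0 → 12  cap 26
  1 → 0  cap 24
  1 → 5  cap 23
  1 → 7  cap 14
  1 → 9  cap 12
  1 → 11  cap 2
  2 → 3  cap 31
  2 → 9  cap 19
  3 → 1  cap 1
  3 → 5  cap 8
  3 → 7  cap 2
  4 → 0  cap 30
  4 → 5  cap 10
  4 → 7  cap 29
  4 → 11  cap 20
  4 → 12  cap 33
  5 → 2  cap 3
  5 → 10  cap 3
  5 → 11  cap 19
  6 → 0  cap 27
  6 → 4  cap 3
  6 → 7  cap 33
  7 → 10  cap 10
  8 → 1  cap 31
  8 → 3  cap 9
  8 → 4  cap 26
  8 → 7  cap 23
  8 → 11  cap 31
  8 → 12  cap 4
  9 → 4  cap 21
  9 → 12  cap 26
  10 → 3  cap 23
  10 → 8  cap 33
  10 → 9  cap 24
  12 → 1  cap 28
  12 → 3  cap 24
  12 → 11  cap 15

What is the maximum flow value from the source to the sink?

Maximum flow value: 40

augment #1: 6→4→11 bottleneck 3, total now 3
augment #2: 6→0→12→11 bottleneck 15, total now 18
augment #3: 6→0→3→1→11 bottleneck 1, total now 19
augment #4: 6→0→12→1→11 bottleneck 1, total now 20
augment #5: 6→7→10→8→11 bottleneck 10, total now 30
augment #6: 6→0→2→3→5→11 bottleneck 8, total now 38
augment #7: 6→0→2→9→4→11 bottleneck 2, total now 40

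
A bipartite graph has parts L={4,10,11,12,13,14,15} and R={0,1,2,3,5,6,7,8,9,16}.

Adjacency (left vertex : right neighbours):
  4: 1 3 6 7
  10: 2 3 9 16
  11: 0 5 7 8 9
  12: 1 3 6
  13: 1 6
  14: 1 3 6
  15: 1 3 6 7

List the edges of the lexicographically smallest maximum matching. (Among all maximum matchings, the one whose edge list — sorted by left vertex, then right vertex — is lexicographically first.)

Lex-smallest maximum matching: {(4,1), (10,2), (11,0), (12,3), (13,6), (15,7)}

|M| = 6 (so the lex-smallest maximum matching has 6 edges)
process left vertices in ascending order; for each, take the smallest-labelled available neighbour that still permits 6 edges overall, or leave it unmatched if none does
lex-smallest matching: {4-1, 10-2, 11-0, 12-3, 13-6, 15-7}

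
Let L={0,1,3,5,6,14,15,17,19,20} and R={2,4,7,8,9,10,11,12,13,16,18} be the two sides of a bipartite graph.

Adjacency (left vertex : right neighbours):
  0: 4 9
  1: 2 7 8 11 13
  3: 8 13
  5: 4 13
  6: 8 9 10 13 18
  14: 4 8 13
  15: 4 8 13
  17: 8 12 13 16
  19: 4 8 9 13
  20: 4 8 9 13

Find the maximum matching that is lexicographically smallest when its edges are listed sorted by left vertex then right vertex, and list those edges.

Lex-smallest maximum matching: {(0,4), (1,2), (3,8), (5,13), (6,10), (17,12), (19,9)}

|M| = 7 (so the lex-smallest maximum matching has 7 edges)
process left vertices in ascending order; for each, take the smallest-labelled available neighbour that still permits 7 edges overall, or leave it unmatched if none does
lex-smallest matching: {0-4, 1-2, 3-8, 5-13, 6-10, 17-12, 19-9}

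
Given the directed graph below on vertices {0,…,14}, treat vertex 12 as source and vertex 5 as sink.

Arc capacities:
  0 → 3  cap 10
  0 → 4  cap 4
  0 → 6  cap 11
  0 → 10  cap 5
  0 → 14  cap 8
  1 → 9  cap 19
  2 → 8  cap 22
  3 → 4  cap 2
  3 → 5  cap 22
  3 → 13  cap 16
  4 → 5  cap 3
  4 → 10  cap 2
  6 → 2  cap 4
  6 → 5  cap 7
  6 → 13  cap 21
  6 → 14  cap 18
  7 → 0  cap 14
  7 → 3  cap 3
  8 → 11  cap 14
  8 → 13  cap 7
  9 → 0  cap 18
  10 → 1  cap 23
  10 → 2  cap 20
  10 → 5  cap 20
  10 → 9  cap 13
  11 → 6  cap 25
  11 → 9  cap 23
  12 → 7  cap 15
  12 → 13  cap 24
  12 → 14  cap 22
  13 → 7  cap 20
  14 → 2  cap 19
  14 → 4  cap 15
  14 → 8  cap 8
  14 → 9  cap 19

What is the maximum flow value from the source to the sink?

Maximum flow value: 30

augment #1: 12→7→3→5 bottleneck 3, total now 3
augment #2: 12→14→4→5 bottleneck 3, total now 6
augment #3: 12→7→0→3→5 bottleneck 10, total now 16
augment #4: 12→7→0→6→5 bottleneck 2, total now 18
augment #5: 12→14→4→10→5 bottleneck 2, total now 20
augment #6: 12→13→7→0→6→5 bottleneck 2, total now 22
augment #7: 12→14→8→11→6→5 bottleneck 3, total now 25
augment #8: 12→14→9→0→10→5 bottleneck 5, total now 30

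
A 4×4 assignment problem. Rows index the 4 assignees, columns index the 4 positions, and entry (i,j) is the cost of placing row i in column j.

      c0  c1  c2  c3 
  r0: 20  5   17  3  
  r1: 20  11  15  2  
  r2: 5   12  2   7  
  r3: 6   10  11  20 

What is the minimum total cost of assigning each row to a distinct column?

optimal assignment: row0→col1 (cost 5), row1→col3 (cost 2), row2→col2 (cost 2), row3→col0 (cost 6)
total = 5 + 2 + 2 + 6 = 15

Minimum assignment cost: 15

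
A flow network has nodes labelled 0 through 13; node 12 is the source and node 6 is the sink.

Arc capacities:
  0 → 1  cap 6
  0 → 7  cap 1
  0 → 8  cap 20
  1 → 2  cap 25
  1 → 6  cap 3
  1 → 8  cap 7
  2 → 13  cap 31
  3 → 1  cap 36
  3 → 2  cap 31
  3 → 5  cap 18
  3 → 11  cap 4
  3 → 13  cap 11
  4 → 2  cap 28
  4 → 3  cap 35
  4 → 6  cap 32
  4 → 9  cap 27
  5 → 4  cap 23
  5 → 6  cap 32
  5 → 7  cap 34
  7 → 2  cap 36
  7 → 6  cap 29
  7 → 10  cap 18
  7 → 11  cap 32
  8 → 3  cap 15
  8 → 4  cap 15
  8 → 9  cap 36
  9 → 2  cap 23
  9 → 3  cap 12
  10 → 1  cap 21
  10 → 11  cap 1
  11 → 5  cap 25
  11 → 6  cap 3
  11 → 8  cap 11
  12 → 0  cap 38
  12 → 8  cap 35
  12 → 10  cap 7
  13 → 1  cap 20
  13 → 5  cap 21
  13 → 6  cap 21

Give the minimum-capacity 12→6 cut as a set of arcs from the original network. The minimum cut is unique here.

Min-cut arcs: {(0,1), (0,7), (0,8), (12,8), (12,10)} (total capacity 69)

augment #1: 12→0→1→6 push 3
augment #2: 12→0→7→6 push 1
augment #3: 12→8→4→6 push 15
augment #4: 12→10→11→6 push 1
augment #5: 12→8→3→5→6 push 15
augment #6: 12→0→1→2→13→6 push 3
augment #7: 12→8→9→2→13→6 push 5
augment #8: 12→10→1→2→13→6 push 6
augment #9: 12→0→8→9→2→13→6 push 7
augment #10: 12→0→8→9→3→5→6 push 3
augment #11: 12→0→8→9→3→11→6 push 2
augment #12: 12→0→8→9→2→13→5→6 push 8
max flow = 69; residual-reachable set from 12 gives S-side
cut edges (S→T): {(0,1), (0,7), (0,8), (12,8), (12,10)} total cap 69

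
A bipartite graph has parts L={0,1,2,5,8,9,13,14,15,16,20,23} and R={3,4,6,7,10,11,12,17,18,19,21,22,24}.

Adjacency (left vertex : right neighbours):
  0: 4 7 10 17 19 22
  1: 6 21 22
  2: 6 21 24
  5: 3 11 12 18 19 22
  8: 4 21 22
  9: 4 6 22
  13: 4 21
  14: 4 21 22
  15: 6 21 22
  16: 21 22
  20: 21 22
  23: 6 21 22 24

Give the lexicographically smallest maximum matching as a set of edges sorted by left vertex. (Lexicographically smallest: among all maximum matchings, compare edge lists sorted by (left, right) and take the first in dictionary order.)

|M| = 7 (so the lex-smallest maximum matching has 7 edges)
process left vertices in ascending order; for each, take the smallest-labelled available neighbour that still permits 7 edges overall, or leave it unmatched if none does
lex-smallest matching: {0-7, 1-6, 2-21, 5-3, 8-4, 9-22, 23-24}

Lex-smallest maximum matching: {(0,7), (1,6), (2,21), (5,3), (8,4), (9,22), (23,24)}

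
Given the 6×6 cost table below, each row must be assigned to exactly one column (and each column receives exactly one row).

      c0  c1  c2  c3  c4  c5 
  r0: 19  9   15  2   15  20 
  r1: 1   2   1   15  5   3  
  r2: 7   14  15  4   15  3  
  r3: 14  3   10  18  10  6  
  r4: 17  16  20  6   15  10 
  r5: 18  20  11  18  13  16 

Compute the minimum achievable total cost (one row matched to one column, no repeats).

Minimum assignment cost: 35

optimal assignment: row0→col3 (cost 2), row1→col0 (cost 1), row2→col5 (cost 3), row3→col1 (cost 3), row4→col4 (cost 15), row5→col2 (cost 11)
total = 2 + 1 + 3 + 3 + 15 + 11 = 35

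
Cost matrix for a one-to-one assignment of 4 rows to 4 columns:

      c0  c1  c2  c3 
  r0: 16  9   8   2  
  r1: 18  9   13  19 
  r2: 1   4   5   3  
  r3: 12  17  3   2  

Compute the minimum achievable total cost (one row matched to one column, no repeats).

optimal assignment: row0→col3 (cost 2), row1→col1 (cost 9), row2→col0 (cost 1), row3→col2 (cost 3)
total = 2 + 9 + 1 + 3 = 15

Minimum assignment cost: 15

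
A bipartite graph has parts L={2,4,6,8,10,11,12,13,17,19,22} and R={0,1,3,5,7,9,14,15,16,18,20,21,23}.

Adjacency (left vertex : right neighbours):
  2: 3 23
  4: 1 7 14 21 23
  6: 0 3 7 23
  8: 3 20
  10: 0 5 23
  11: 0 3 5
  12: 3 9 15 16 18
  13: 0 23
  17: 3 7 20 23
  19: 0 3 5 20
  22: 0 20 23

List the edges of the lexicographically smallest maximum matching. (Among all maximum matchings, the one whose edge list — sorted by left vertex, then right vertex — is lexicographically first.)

|M| = 8 (so the lex-smallest maximum matching has 8 edges)
process left vertices in ascending order; for each, take the smallest-labelled available neighbour that still permits 8 edges overall, or leave it unmatched if none does
lex-smallest matching: {2-3, 4-1, 6-0, 8-20, 10-5, 12-9, 13-23, 17-7}

Lex-smallest maximum matching: {(2,3), (4,1), (6,0), (8,20), (10,5), (12,9), (13,23), (17,7)}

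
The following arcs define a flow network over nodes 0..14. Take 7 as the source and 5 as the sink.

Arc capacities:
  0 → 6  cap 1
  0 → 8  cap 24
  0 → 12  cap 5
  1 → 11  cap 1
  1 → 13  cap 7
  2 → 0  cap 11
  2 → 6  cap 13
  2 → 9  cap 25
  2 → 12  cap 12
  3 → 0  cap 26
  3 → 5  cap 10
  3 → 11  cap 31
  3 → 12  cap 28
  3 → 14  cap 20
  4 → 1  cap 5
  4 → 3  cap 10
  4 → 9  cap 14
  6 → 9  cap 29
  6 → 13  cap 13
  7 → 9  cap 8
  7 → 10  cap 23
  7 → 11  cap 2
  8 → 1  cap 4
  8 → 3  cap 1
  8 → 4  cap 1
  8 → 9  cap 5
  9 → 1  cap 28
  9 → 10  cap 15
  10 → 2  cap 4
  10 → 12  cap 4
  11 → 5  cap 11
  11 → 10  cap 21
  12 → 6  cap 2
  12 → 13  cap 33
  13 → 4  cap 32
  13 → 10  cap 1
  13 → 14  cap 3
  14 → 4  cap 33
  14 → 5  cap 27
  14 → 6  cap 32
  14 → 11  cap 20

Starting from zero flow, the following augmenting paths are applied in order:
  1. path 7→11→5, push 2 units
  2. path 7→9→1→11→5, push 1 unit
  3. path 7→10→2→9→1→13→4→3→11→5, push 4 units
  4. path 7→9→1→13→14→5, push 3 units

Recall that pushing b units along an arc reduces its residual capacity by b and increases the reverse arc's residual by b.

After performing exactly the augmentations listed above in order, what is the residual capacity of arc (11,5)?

after path 1 (7→11→5, push 2): res(11,5)=9
after path 2 (7→9→1→11→5, push 1): res(11,5)=8
after path 3 (7→10→2→9→1→13→4→3→11→5, push 4): res(11,5)=4
after path 4 (7→9→1→13→14→5, push 3): res(11,5)=4

Residual capacity of (11,5): 4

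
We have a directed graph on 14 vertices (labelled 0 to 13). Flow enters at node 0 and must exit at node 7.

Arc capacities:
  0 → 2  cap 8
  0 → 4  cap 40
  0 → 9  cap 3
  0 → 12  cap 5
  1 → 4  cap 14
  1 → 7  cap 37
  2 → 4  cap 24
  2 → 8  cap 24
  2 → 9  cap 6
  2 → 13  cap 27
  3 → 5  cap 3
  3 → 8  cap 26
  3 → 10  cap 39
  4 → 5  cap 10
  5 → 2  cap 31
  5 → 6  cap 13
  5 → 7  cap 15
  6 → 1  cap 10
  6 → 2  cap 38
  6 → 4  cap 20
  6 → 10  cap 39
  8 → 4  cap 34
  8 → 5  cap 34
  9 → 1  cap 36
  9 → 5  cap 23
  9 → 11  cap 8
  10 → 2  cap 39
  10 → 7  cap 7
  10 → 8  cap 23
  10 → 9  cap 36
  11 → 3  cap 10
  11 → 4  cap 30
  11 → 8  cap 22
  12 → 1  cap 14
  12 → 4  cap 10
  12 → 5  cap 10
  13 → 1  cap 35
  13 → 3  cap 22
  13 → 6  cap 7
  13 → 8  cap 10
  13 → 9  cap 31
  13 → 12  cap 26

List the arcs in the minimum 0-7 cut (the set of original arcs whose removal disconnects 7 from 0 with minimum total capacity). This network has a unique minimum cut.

Min-cut arcs: {(0,2), (0,9), (0,12), (4,5)} (total capacity 26)

augment #1: 0→4→5→7 push 10
augment #2: 0→9→1→7 push 3
augment #3: 0→12→1→7 push 5
augment #4: 0→2→8→5→7 push 5
augment #5: 0→2→9→1→7 push 3
max flow = 26; residual-reachable set from 0 gives S-side
cut edges (S→T): {(0,2), (0,9), (0,12), (4,5)} total cap 26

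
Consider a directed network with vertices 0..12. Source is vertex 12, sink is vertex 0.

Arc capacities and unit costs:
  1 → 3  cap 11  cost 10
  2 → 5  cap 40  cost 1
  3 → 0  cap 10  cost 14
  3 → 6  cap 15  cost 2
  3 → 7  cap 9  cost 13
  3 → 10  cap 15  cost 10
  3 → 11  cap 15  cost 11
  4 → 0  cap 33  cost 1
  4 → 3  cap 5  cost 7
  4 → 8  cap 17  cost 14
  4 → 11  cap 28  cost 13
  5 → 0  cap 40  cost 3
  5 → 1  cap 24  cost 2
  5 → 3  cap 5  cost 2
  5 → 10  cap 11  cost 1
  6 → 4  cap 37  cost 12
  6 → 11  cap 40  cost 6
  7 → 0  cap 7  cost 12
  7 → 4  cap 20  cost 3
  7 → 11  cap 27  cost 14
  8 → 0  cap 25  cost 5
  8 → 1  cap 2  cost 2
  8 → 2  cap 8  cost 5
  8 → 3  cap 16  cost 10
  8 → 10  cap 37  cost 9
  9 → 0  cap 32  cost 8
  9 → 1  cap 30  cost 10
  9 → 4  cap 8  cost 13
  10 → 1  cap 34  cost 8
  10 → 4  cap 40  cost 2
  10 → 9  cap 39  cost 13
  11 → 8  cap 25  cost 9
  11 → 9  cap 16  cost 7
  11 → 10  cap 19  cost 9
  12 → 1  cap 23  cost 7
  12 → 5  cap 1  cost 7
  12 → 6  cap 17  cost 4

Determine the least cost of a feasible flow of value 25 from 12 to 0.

shortest-cost path #1: 12→5→0 push 1 @ unit cost 10 (adds 10)
shortest-cost path #2: 12→6→4→0 push 17 @ unit cost 17 (adds 289)
shortest-cost path #3: 12→1→3→10→4→0 push 7 @ unit cost 30 (adds 210)
total cost = 509

Minimum cost for 25 units: 509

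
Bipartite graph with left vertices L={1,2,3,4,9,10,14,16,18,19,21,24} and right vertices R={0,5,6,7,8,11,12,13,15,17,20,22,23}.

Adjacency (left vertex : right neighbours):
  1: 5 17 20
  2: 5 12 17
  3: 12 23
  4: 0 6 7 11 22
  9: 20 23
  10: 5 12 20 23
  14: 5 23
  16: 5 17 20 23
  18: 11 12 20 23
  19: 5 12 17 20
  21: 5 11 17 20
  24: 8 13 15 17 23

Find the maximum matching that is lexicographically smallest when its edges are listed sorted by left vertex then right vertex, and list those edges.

|M| = 8 (so the lex-smallest maximum matching has 8 edges)
process left vertices in ascending order; for each, take the smallest-labelled available neighbour that still permits 8 edges overall, or leave it unmatched if none does
lex-smallest matching: {1-5, 2-12, 3-23, 4-0, 9-20, 16-17, 18-11, 24-8}

Lex-smallest maximum matching: {(1,5), (2,12), (3,23), (4,0), (9,20), (16,17), (18,11), (24,8)}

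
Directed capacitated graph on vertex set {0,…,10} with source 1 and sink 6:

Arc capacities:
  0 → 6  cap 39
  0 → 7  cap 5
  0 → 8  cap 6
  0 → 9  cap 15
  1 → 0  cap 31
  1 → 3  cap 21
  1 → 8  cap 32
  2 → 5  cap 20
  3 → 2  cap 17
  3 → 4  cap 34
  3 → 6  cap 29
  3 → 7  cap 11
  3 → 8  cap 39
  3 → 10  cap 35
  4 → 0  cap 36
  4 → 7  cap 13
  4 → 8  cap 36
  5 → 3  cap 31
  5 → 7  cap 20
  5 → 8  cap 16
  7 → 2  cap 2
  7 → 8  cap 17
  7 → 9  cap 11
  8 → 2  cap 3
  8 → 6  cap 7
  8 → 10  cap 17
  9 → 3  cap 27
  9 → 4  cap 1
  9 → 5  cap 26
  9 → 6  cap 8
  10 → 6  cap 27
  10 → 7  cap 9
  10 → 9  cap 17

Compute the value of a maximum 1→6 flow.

Maximum flow value: 79

augment #1: 1→0→6 bottleneck 31, total now 31
augment #2: 1→3→6 bottleneck 21, total now 52
augment #3: 1→8→6 bottleneck 7, total now 59
augment #4: 1→8→10→6 bottleneck 17, total now 76
augment #5: 1→8→2→5→3→6 bottleneck 3, total now 79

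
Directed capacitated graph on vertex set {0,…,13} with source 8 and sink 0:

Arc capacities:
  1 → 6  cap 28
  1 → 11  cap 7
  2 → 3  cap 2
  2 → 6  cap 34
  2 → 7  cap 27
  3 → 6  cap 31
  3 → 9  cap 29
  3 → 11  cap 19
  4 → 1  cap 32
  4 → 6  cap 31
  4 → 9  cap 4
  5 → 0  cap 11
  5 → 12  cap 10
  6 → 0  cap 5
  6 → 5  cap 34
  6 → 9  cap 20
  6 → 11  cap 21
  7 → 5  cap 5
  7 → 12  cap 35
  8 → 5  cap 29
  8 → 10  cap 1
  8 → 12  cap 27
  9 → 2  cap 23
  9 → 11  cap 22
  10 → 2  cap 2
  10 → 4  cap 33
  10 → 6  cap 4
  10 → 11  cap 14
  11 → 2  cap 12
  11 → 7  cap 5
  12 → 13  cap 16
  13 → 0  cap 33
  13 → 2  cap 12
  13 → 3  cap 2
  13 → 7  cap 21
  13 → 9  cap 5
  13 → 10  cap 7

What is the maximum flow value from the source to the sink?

Maximum flow value: 28

augment #1: 8→5→0 bottleneck 11, total now 11
augment #2: 8→10→6→0 bottleneck 1, total now 12
augment #3: 8→12→13→0 bottleneck 16, total now 28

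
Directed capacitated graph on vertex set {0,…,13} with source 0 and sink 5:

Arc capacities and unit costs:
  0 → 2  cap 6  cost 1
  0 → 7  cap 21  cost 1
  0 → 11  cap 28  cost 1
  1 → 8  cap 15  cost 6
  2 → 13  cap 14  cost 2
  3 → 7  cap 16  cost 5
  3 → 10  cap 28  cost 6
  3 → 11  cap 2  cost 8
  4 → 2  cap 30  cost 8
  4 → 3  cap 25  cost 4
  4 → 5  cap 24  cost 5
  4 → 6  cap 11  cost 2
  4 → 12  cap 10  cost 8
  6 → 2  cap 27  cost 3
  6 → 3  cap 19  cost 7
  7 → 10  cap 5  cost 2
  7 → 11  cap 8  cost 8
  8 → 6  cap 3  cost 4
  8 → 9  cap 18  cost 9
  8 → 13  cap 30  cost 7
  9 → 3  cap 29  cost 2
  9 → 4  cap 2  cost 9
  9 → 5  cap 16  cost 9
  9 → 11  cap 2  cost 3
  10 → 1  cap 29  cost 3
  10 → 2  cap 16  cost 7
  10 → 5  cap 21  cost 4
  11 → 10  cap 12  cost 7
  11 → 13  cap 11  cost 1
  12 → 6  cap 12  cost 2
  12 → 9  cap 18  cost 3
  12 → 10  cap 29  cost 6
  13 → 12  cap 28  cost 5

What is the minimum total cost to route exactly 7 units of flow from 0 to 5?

Minimum cost for 7 units: 59

shortest-cost path #1: 0→7→10→5 push 5 @ unit cost 7 (adds 35)
shortest-cost path #2: 0→11→10→5 push 2 @ unit cost 12 (adds 24)
total cost = 59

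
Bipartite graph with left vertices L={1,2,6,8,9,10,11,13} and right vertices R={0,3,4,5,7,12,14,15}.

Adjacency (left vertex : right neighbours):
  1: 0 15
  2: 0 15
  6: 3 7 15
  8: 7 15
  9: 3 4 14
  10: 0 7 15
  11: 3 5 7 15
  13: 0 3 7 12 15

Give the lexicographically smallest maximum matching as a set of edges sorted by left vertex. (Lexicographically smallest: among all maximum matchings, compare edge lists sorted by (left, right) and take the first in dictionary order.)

Lex-smallest maximum matching: {(1,0), (2,15), (6,3), (8,7), (9,4), (11,5), (13,12)}

|M| = 7 (so the lex-smallest maximum matching has 7 edges)
process left vertices in ascending order; for each, take the smallest-labelled available neighbour that still permits 7 edges overall, or leave it unmatched if none does
lex-smallest matching: {1-0, 2-15, 6-3, 8-7, 9-4, 11-5, 13-12}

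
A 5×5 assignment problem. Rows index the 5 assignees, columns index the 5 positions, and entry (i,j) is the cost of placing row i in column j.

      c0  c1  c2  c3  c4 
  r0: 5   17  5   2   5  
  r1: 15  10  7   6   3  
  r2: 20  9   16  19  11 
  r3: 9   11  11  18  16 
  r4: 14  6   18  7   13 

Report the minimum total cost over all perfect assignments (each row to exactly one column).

Minimum assignment cost: 33

optimal assignment: row0→col2 (cost 5), row1→col4 (cost 3), row2→col1 (cost 9), row3→col0 (cost 9), row4→col3 (cost 7)
total = 5 + 3 + 9 + 9 + 7 = 33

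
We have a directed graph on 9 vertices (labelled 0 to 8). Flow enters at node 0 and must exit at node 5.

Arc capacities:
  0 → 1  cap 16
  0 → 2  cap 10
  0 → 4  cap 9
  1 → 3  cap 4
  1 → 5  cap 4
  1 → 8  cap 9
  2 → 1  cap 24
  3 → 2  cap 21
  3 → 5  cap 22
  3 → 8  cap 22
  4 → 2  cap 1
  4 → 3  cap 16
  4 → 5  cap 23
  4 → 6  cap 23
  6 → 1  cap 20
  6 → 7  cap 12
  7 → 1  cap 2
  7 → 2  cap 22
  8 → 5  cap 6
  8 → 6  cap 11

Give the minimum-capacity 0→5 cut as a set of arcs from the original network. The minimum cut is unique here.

Min-cut arcs: {(0,4), (1,3), (1,5), (8,5)} (total capacity 23)

augment #1: 0→1→5 push 4
augment #2: 0→4→5 push 9
augment #3: 0→1→3→5 push 4
augment #4: 0→1→8→5 push 6
max flow = 23; residual-reachable set from 0 gives S-side
cut edges (S→T): {(0,4), (1,3), (1,5), (8,5)} total cap 23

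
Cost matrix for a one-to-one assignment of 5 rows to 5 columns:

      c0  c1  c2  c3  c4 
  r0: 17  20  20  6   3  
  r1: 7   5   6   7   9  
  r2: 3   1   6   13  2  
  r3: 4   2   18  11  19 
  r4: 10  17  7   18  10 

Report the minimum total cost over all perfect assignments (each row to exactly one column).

Minimum assignment cost: 22

one of 2 optimal assignments: row0→col4 (cost 3), row1→col3 (cost 7), row2→col0 (cost 3), row3→col1 (cost 2), row4→col2 (cost 7)
total = 3 + 7 + 3 + 2 + 7 = 22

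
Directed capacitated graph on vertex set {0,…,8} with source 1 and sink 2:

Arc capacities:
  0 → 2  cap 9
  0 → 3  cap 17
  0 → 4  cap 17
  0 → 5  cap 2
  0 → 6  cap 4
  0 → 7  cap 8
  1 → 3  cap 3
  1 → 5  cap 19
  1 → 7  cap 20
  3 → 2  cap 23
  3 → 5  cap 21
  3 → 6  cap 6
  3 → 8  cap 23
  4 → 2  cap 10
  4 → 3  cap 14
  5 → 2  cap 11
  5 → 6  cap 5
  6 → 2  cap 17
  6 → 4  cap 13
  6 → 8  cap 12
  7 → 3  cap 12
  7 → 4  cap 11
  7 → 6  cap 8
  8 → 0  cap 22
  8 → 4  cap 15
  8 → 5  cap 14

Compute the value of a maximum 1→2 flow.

augment #1: 1→3→2 bottleneck 3, total now 3
augment #2: 1→5→2 bottleneck 11, total now 14
augment #3: 1→5→6→2 bottleneck 5, total now 19
augment #4: 1→7→3→2 bottleneck 12, total now 31
augment #5: 1→7→4→2 bottleneck 8, total now 39

Maximum flow value: 39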